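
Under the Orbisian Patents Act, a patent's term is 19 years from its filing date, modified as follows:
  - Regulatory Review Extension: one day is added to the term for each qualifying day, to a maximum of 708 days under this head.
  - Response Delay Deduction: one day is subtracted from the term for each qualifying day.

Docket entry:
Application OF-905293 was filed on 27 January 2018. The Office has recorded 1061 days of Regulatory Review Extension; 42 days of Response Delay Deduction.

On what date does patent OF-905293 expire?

2038-11-24

Base term: filing date + 19 years → 27 January 2037.
Regulatory Review Extension: 1061 days claimed exceeds the 708-day cap, so +708 days → 5 January 2039.
Response Delay Deduction: −42 days → 24 November 2038.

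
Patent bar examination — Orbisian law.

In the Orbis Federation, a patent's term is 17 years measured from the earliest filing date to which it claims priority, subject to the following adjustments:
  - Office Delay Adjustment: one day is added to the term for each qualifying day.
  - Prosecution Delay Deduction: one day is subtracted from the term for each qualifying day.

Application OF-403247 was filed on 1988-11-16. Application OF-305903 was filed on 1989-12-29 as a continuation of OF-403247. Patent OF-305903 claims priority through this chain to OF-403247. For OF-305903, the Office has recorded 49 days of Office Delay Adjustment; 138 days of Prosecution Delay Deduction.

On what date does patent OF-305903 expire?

Earliest priority filing: 16 November 1988.
Base term: 16 November 1988 + 17 years → 16 November 2005.
Office Delay Adjustment: +49 days → 4 January 2006.
Prosecution Delay Deduction: −138 days → 19 August 2005.

August 19, 2005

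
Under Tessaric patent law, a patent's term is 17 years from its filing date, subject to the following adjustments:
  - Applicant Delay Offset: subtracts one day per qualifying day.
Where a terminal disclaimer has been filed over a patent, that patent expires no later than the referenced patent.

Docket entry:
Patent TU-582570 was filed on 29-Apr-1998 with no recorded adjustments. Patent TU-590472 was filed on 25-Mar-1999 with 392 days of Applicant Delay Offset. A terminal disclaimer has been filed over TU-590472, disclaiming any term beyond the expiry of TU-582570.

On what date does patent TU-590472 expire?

Natural term of TU-590472:
  Base: filing + 17 years → 25 March 2016.
  Applicant Delay Offset: −392 days → 27 February 2015.
Expiry of referenced patent TU-582570:
  Base: filing + 17 years → 29 April 2015.
Terminal disclaimer: TU-590472 expires on the earlier of 27 February 2015 and 29 April 2015.

2015-02-27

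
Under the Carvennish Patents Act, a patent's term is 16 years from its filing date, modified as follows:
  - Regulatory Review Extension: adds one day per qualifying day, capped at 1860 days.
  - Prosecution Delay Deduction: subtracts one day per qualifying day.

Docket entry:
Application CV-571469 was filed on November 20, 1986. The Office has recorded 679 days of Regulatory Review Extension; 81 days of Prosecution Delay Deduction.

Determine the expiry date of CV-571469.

Base term: filing date + 16 years → 20 November 2002.
Regulatory Review Extension: 679 days (within the 1860-day cap) → +679 days → 29 September 2004.
Prosecution Delay Deduction: −81 days → 10 July 2004.

July 10, 2004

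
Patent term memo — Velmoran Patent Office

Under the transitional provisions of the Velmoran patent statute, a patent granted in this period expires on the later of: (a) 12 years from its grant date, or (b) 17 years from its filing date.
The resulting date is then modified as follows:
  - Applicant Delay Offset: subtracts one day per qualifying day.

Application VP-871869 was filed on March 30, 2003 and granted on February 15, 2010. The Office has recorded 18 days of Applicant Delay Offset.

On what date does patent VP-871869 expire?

2022-01-28

(a) grant + 12 years → 15 February 2022.
(b) filing + 17 years → 30 March 2020.
Later of the two: 15 February 2022.
Applicant Delay Offset: −18 days → 28 January 2022.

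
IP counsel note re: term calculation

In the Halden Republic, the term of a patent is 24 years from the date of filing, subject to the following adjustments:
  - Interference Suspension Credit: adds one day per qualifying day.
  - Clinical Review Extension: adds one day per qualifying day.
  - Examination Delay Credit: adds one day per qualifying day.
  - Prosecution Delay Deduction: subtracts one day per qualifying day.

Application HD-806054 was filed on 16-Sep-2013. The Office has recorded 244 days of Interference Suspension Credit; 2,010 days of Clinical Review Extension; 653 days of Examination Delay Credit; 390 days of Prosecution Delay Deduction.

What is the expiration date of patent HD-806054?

Base term: filing date + 24 years → 16 September 2037.
Interference Suspension Credit: +244 days → 18 May 2038.
Clinical Review Extension: +2010 days → 18 November 2043.
Examination Delay Credit: +653 days → 1 September 2045.
Prosecution Delay Deduction: −390 days → 7 August 2044.

August 7, 2044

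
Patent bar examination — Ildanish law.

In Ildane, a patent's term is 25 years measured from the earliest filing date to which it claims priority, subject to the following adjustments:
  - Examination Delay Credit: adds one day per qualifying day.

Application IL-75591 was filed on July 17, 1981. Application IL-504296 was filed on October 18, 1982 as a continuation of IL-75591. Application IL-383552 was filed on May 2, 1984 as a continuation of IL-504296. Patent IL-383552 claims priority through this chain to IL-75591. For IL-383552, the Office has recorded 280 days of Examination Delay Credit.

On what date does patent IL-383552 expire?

Earliest priority filing: 17 July 1981.
Base term: 17 July 1981 + 25 years → 17 July 2006.
Examination Delay Credit: +280 days → 23 April 2007.

April 23, 2007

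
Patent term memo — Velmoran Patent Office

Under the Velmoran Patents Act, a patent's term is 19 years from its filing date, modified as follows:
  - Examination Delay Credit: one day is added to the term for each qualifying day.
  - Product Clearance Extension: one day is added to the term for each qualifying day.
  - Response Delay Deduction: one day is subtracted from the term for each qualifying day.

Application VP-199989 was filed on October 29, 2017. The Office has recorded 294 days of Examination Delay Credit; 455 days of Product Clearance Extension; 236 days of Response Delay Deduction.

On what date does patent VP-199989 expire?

Base term: filing date + 19 years → 29 October 2036.
Examination Delay Credit: +294 days → 19 August 2037.
Product Clearance Extension: +455 days → 17 November 2038.
Response Delay Deduction: −236 days → 26 March 2038.

2038-03-26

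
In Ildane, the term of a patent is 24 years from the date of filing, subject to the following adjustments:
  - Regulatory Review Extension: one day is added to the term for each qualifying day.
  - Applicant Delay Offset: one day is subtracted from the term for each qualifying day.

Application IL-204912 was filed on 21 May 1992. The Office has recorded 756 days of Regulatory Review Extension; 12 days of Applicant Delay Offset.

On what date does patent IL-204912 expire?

Base term: filing date + 24 years → 21 May 2016.
Regulatory Review Extension: +756 days → 16 June 2018.
Applicant Delay Offset: −12 days → 4 June 2018.

June 4, 2018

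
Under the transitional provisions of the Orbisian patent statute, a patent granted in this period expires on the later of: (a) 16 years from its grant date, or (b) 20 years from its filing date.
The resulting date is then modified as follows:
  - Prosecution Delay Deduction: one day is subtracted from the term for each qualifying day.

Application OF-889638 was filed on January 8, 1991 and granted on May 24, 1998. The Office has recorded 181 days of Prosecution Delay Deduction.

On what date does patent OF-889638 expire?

(a) grant + 16 years → 24 May 2014.
(b) filing + 20 years → 8 January 2011.
Later of the two: 24 May 2014.
Prosecution Delay Deduction: −181 days → 24 November 2013.

2013-11-24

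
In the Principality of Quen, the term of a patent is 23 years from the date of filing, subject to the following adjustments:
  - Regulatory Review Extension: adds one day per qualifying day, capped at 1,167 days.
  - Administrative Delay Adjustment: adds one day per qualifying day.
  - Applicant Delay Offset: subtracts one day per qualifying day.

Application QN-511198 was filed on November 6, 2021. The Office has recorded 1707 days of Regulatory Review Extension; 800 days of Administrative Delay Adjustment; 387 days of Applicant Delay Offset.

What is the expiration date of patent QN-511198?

March 5, 2049

Base term: filing date + 23 years → 6 November 2044.
Regulatory Review Extension: 1707 days claimed exceeds the 1167-day cap, so +1167 days → 17 January 2048.
Administrative Delay Adjustment: +800 days → 27 March 2050.
Applicant Delay Offset: −387 days → 5 March 2049.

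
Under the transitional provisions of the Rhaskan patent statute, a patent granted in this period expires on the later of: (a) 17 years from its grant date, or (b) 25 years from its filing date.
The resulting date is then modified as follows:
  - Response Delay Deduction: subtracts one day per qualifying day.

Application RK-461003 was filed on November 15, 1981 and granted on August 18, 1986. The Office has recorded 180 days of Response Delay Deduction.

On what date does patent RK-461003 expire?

2006-05-19

(a) grant + 17 years → 18 August 2003.
(b) filing + 25 years → 15 November 2006.
Later of the two: 15 November 2006.
Response Delay Deduction: −180 days → 19 May 2006.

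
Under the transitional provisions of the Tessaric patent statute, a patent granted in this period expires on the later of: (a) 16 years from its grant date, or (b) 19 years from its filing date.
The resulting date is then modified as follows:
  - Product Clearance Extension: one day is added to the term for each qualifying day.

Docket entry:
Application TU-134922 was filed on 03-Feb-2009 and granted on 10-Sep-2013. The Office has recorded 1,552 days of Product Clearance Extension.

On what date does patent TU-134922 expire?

(a) grant + 16 years → 10 September 2029.
(b) filing + 19 years → 3 February 2028.
Later of the two: 10 September 2029.
Product Clearance Extension: +1552 days → 10 December 2033.

December 10, 2033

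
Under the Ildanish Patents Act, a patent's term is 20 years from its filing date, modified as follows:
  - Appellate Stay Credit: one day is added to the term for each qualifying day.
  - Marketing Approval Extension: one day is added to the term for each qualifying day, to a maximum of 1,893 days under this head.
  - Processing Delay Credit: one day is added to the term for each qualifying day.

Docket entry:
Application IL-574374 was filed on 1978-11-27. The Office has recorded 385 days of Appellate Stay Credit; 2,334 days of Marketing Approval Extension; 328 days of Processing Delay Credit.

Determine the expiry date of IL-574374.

Base term: filing date + 20 years → 27 November 1998.
Appellate Stay Credit: +385 days → 17 December 1999.
Marketing Approval Extension: 2334 days claimed exceeds the 1893-day cap, so +1893 days → 21 February 2005.
Processing Delay Credit: +328 days → 15 January 2006.

January 15, 2006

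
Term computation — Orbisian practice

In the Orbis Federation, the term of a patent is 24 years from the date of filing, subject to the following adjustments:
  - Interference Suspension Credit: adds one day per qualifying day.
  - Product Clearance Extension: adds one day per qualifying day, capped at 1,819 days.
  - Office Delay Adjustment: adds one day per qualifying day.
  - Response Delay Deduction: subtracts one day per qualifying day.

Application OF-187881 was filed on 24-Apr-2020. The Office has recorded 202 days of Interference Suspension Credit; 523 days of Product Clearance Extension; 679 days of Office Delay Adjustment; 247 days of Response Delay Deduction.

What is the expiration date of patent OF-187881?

Base term: filing date + 24 years → 24 April 2044.
Interference Suspension Credit: +202 days → 12 November 2044.
Product Clearance Extension: 523 days (within the 1819-day cap) → +523 days → 19 April 2046.
Office Delay Adjustment: +679 days → 27 February 2048.
Response Delay Deduction: −247 days → 25 June 2047.

2047-06-25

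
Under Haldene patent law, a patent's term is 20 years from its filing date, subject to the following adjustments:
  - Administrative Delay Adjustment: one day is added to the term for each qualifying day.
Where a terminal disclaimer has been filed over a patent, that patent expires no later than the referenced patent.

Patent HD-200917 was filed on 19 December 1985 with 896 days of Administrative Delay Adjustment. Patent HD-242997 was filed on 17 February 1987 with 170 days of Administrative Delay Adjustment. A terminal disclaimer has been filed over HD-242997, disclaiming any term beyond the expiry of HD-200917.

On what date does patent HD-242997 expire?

Natural term of HD-242997:
  Base: filing + 20 years → 17 February 2007.
  Administrative Delay Adjustment: +170 days → 6 August 2007.
Expiry of referenced patent HD-200917:
  Base: filing + 20 years → 19 December 2005.
  Administrative Delay Adjustment: +896 days → 2 June 2008.
Terminal disclaimer: HD-242997 expires on the earlier of 6 August 2007 and 2 June 2008.

2007-08-06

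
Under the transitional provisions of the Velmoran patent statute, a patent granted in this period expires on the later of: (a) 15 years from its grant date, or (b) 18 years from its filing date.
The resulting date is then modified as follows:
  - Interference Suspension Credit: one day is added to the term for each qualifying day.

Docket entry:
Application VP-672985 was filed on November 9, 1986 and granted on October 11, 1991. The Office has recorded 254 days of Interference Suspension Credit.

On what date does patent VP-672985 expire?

June 22, 2007

(a) grant + 15 years → 11 October 2006.
(b) filing + 18 years → 9 November 2004.
Later of the two: 11 October 2006.
Interference Suspension Credit: +254 days → 22 June 2007.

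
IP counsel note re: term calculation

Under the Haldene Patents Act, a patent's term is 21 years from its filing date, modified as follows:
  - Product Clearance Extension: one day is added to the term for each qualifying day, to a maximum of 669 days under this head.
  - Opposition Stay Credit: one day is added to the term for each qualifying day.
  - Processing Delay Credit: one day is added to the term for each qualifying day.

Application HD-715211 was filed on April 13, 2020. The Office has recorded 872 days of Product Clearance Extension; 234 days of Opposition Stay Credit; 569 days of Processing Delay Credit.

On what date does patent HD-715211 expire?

2045-04-24

Base term: filing date + 21 years → 13 April 2041.
Product Clearance Extension: 872 days claimed exceeds the 669-day cap, so +669 days → 11 February 2043.
Opposition Stay Credit: +234 days → 3 October 2043.
Processing Delay Credit: +569 days → 24 April 2045.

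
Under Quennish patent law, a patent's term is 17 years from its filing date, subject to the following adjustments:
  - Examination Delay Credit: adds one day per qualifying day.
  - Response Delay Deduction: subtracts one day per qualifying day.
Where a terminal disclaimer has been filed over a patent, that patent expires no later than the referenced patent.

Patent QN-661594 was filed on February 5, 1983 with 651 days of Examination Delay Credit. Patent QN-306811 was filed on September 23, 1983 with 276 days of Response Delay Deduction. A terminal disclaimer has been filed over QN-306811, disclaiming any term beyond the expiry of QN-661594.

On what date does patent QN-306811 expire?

Natural term of QN-306811:
  Base: filing + 17 years → 23 September 2000.
  Response Delay Deduction: −276 days → 22 December 1999.
Expiry of referenced patent QN-661594:
  Base: filing + 17 years → 5 February 2000.
  Examination Delay Credit: +651 days → 17 November 2001.
Terminal disclaimer: QN-306811 expires on the earlier of 22 December 1999 and 17 November 2001.

1999-12-22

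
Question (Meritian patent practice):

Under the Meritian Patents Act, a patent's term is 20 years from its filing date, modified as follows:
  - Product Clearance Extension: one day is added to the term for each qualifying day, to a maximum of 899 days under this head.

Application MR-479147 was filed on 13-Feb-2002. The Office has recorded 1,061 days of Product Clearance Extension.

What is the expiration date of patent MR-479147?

Base term: filing date + 20 years → 13 February 2022.
Product Clearance Extension: 1061 days claimed exceeds the 899-day cap, so +899 days → 31 July 2024.

2024-07-31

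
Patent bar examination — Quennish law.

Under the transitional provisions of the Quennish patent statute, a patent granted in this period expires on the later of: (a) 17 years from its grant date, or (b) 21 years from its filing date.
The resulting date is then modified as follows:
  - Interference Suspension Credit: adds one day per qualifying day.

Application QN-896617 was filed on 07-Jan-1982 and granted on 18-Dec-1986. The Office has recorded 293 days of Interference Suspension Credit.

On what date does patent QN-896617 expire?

October 6, 2004

(a) grant + 17 years → 18 December 2003.
(b) filing + 21 years → 7 January 2003.
Later of the two: 18 December 2003.
Interference Suspension Credit: +293 days → 6 October 2004.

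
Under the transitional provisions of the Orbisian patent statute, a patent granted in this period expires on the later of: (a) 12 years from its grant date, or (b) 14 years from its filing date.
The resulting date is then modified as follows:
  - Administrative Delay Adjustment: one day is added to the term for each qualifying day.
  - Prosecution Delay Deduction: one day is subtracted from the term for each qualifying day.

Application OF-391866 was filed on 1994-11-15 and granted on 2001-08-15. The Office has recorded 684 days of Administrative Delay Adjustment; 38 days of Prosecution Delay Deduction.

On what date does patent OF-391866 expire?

(a) grant + 12 years → 15 August 2013.
(b) filing + 14 years → 15 November 2008.
Later of the two: 15 August 2013.
Administrative Delay Adjustment: +684 days → 30 June 2015.
Prosecution Delay Deduction: −38 days → 23 May 2015.

2015-05-23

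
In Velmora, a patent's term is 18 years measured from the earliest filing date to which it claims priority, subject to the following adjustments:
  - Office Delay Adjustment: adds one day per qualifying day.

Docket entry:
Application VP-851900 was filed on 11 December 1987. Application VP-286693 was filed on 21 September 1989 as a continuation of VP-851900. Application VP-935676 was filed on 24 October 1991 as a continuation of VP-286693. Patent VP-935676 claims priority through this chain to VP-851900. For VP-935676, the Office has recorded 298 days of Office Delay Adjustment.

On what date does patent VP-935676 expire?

Earliest priority filing: 11 December 1987.
Base term: 11 December 1987 + 18 years → 11 December 2005.
Office Delay Adjustment: +298 days → 5 October 2006.

October 5, 2006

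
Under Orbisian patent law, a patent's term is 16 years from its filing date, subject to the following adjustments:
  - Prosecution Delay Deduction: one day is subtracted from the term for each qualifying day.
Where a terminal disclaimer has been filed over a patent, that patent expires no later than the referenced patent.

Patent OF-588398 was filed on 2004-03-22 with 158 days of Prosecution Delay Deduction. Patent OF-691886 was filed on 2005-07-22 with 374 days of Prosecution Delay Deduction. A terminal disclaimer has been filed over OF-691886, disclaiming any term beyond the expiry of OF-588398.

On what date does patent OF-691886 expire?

2019-10-16

Natural term of OF-691886:
  Base: filing + 16 years → 22 July 2021.
  Prosecution Delay Deduction: −374 days → 13 July 2020.
Expiry of referenced patent OF-588398:
  Base: filing + 16 years → 22 March 2020.
  Prosecution Delay Deduction: −158 days → 16 October 2019.
Terminal disclaimer: OF-691886 expires on the earlier of 13 July 2020 and 16 October 2019.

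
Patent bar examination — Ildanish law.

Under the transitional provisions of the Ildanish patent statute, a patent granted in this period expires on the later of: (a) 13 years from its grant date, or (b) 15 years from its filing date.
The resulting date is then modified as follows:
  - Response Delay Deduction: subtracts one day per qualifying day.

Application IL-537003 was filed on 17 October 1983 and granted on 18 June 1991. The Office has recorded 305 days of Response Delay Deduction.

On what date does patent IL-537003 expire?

(a) grant + 13 years → 18 June 2004.
(b) filing + 15 years → 17 October 1998.
Later of the two: 18 June 2004.
Response Delay Deduction: −305 days → 18 August 2003.

2003-08-18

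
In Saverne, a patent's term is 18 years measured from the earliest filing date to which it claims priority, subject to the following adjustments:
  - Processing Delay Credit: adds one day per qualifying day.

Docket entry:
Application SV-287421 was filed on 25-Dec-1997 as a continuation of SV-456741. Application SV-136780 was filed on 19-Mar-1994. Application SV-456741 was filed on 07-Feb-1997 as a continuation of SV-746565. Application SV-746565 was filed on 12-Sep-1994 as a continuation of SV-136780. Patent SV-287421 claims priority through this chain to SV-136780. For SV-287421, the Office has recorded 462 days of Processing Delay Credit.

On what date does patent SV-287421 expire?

2013-06-24

Earliest priority filing: 19 March 1994.
Base term: 19 March 1994 + 18 years → 19 March 2012.
Processing Delay Credit: +462 days → 24 June 2013.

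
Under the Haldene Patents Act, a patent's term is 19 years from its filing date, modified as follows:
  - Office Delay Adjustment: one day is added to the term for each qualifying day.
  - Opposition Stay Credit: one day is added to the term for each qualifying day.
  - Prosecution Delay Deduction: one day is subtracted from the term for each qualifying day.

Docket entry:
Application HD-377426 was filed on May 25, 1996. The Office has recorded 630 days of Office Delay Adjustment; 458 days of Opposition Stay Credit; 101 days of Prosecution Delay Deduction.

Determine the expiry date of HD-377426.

February 5, 2018

Base term: filing date + 19 years → 25 May 2015.
Office Delay Adjustment: +630 days → 13 February 2017.
Opposition Stay Credit: +458 days → 17 May 2018.
Prosecution Delay Deduction: −101 days → 5 February 2018.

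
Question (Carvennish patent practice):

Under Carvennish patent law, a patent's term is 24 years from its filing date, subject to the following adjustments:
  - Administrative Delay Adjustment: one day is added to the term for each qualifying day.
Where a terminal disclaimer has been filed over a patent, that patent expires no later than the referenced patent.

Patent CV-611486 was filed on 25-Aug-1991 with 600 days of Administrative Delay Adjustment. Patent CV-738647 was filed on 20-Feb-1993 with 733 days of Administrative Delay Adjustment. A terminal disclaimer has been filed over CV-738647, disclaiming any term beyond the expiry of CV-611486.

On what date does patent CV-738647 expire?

Natural term of CV-738647:
  Base: filing + 24 years → 20 February 2017.
  Administrative Delay Adjustment: +733 days → 23 February 2019.
Expiry of referenced patent CV-611486:
  Base: filing + 24 years → 25 August 2015.
  Administrative Delay Adjustment: +600 days → 16 April 2017.
Terminal disclaimer: CV-738647 expires on the earlier of 23 February 2019 and 16 April 2017.

2017-04-16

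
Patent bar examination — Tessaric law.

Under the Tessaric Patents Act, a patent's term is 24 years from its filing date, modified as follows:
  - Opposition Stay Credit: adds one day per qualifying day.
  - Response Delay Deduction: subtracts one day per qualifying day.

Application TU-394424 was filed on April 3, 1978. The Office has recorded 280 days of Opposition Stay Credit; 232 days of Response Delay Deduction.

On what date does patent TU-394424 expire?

May 21, 2002

Base term: filing date + 24 years → 3 April 2002.
Opposition Stay Credit: +280 days → 8 January 2003.
Response Delay Deduction: −232 days → 21 May 2002.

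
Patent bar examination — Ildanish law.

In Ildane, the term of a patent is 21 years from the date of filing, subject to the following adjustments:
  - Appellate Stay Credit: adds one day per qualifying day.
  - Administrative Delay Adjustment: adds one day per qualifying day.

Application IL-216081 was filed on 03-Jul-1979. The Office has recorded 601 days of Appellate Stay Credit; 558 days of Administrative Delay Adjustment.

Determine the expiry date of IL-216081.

Base term: filing date + 21 years → 3 July 2000.
Appellate Stay Credit: +601 days → 24 February 2002.
Administrative Delay Adjustment: +558 days → 5 September 2003.

2003-09-05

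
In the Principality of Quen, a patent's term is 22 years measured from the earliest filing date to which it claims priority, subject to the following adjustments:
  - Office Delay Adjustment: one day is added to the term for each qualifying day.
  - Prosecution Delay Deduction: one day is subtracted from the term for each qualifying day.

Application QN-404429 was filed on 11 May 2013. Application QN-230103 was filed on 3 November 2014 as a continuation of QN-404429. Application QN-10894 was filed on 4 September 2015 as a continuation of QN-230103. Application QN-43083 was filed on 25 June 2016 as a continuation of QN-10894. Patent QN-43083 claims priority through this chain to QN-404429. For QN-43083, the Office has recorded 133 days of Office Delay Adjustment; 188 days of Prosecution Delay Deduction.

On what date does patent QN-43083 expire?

Earliest priority filing: 11 May 2013.
Base term: 11 May 2013 + 22 years → 11 May 2035.
Office Delay Adjustment: +133 days → 21 September 2035.
Prosecution Delay Deduction: −188 days → 17 March 2035.

2035-03-17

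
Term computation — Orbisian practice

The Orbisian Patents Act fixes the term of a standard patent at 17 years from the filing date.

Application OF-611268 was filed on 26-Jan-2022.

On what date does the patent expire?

Filing date + 17 years → 26 January 2039.

January 26, 2039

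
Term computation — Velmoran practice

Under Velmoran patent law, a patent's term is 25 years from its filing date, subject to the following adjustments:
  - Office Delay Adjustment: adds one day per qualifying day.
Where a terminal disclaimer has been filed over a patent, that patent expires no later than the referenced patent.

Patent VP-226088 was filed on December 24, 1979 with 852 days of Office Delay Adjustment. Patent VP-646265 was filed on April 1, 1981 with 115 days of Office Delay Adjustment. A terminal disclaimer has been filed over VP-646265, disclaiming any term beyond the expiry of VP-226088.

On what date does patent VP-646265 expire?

Natural term of VP-646265:
  Base: filing + 25 years → 1 April 2006.
  Office Delay Adjustment: +115 days → 25 July 2006.
Expiry of referenced patent VP-226088:
  Base: filing + 25 years → 24 December 2004.
  Office Delay Adjustment: +852 days → 25 April 2007.
Terminal disclaimer: VP-646265 expires on the earlier of 25 July 2006 and 25 April 2007.

2006-07-25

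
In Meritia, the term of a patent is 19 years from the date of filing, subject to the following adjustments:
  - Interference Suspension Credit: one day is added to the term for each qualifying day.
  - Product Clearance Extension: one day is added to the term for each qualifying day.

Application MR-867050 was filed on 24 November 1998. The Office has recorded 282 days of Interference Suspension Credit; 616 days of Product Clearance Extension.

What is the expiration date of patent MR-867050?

Base term: filing date + 19 years → 24 November 2017.
Interference Suspension Credit: +282 days → 2 September 2018.
Product Clearance Extension: +616 days → 10 May 2020.

2020-05-10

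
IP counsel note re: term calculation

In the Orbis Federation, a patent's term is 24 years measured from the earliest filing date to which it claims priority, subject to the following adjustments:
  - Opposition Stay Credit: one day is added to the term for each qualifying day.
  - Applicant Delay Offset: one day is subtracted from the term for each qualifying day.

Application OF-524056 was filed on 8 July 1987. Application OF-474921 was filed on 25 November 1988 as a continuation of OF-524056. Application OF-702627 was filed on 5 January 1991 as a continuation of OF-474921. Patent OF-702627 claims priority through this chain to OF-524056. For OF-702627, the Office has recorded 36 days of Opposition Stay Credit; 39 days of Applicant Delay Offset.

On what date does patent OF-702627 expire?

July 5, 2011

Earliest priority filing: 8 July 1987.
Base term: 8 July 1987 + 24 years → 8 July 2011.
Opposition Stay Credit: +36 days → 13 August 2011.
Applicant Delay Offset: −39 days → 5 July 2011.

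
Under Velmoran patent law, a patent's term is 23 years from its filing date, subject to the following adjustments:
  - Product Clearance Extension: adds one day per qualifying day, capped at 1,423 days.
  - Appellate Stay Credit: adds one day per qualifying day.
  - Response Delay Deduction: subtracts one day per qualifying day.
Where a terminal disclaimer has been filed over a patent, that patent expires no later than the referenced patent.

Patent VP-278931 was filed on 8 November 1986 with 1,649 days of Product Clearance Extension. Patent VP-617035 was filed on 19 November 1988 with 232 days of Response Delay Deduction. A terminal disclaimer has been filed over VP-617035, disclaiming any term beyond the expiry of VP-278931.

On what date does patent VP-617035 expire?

April 1, 2011

Natural term of VP-617035:
  Base: filing + 23 years → 19 November 2011.
  Response Delay Deduction: −232 days → 1 April 2011.
Expiry of referenced patent VP-278931:
  Base: filing + 23 years → 8 November 2009.
  Product Clearance Extension: 1649 days claimed exceeds the 1423-day cap, so +1423 days → 1 October 2013.
Terminal disclaimer: VP-617035 expires on the earlier of 1 April 2011 and 1 October 2013.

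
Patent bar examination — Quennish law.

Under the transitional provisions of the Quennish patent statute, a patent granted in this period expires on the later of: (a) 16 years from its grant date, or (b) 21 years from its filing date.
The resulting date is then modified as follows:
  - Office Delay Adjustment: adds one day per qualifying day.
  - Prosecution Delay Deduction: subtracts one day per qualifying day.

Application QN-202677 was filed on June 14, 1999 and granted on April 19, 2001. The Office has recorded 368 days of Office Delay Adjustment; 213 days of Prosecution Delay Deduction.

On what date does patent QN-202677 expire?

(a) grant + 16 years → 19 April 2017.
(b) filing + 21 years → 14 June 2020.
Later of the two: 14 June 2020.
Office Delay Adjustment: +368 days → 17 June 2021.
Prosecution Delay Deduction: −213 days → 16 November 2020.

2020-11-16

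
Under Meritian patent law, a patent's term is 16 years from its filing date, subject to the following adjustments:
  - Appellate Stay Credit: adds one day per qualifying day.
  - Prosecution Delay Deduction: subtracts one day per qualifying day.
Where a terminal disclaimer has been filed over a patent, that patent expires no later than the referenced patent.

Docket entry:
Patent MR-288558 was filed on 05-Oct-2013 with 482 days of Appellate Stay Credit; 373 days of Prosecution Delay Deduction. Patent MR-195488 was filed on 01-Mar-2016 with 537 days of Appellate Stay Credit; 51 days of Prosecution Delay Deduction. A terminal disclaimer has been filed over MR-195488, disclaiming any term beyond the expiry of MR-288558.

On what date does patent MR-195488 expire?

Natural term of MR-195488:
  Base: filing + 16 years → 1 March 2032.
  Appellate Stay Credit: +537 days → 20 August 2033.
  Prosecution Delay Deduction: −51 days → 30 June 2033.
Expiry of referenced patent MR-288558:
  Base: filing + 16 years → 5 October 2029.
  Appellate Stay Credit: +482 days → 30 January 2031.
  Prosecution Delay Deduction: −373 days → 22 January 2030.
Terminal disclaimer: MR-195488 expires on the earlier of 30 June 2033 and 22 January 2030.

January 22, 2030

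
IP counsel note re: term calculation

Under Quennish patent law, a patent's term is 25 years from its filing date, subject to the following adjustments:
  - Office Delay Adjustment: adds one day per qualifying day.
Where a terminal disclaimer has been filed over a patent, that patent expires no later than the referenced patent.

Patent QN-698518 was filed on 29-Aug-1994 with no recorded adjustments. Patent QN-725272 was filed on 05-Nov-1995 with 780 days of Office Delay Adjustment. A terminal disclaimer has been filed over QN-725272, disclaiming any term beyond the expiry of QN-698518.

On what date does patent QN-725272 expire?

Natural term of QN-725272:
  Base: filing + 25 years → 5 November 2020.
  Office Delay Adjustment: +780 days → 25 December 2022.
Expiry of referenced patent QN-698518:
  Base: filing + 25 years → 29 August 2019.
Terminal disclaimer: QN-725272 expires on the earlier of 25 December 2022 and 29 August 2019.

August 29, 2019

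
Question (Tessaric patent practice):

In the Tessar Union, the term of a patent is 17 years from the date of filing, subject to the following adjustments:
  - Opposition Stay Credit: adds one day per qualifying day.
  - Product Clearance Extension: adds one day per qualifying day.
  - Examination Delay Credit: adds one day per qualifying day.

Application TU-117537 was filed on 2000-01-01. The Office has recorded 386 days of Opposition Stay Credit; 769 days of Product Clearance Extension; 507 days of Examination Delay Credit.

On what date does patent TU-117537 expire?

Base term: filing date + 17 years → 1 January 2017.
Opposition Stay Credit: +386 days → 22 January 2018.
Product Clearance Extension: +769 days → 1 March 2020.
Examination Delay Credit: +507 days → 21 July 2021.

July 21, 2021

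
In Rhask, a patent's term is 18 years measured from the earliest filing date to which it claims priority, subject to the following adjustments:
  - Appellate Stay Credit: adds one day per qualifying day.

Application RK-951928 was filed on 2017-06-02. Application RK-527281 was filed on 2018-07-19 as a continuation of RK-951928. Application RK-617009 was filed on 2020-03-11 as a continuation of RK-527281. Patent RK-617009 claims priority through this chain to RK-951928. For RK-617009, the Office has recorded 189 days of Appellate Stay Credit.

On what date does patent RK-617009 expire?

December 8, 2035

Earliest priority filing: 2 June 2017.
Base term: 2 June 2017 + 18 years → 2 June 2035.
Appellate Stay Credit: +189 days → 8 December 2035.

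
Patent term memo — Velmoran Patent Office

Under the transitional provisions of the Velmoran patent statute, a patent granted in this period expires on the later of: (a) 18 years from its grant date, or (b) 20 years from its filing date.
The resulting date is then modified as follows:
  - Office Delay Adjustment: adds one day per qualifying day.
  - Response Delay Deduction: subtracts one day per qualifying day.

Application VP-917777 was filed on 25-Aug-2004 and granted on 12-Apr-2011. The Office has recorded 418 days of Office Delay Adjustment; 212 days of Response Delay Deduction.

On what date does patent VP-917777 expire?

(a) grant + 18 years → 12 April 2029.
(b) filing + 20 years → 25 August 2024.
Later of the two: 12 April 2029.
Office Delay Adjustment: +418 days → 4 June 2030.
Response Delay Deduction: −212 days → 4 November 2029.

November 4, 2029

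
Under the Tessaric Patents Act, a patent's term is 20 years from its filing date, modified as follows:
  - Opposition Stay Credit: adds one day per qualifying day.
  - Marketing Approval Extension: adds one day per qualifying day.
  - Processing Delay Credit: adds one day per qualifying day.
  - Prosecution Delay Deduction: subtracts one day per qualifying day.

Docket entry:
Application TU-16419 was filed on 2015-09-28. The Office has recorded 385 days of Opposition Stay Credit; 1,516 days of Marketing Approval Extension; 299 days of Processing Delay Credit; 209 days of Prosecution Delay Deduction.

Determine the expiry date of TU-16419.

Base term: filing date + 20 years → 28 September 2035.
Opposition Stay Credit: +385 days → 17 October 2036.
Marketing Approval Extension: +1516 days → 11 December 2040.
Processing Delay Credit: +299 days → 6 October 2041.
Prosecution Delay Deduction: −209 days → 11 March 2041.

March 11, 2041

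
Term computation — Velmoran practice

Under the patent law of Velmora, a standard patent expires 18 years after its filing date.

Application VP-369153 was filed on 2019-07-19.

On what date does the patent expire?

Filing date + 18 years → 19 July 2037.

2037-07-19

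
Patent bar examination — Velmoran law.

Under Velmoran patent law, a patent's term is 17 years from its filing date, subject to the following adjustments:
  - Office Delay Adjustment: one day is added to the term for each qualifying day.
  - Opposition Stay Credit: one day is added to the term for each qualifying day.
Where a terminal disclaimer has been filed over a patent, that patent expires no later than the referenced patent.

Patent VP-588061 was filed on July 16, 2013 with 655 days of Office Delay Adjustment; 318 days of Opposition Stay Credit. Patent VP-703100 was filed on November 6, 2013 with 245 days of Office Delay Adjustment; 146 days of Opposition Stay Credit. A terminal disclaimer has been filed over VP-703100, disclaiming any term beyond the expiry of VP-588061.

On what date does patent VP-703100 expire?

Natural term of VP-703100:
  Base: filing + 17 years → 6 November 2030.
  Office Delay Adjustment: +245 days → 9 July 2031.
  Opposition Stay Credit: +146 days → 2 December 2031.
Expiry of referenced patent VP-588061:
  Base: filing + 17 years → 16 July 2030.
  Office Delay Adjustment: +655 days → 1 May 2032.
  Opposition Stay Credit: +318 days → 15 March 2033.
Terminal disclaimer: VP-703100 expires on the earlier of 2 December 2031 and 15 March 2033.

December 2, 2031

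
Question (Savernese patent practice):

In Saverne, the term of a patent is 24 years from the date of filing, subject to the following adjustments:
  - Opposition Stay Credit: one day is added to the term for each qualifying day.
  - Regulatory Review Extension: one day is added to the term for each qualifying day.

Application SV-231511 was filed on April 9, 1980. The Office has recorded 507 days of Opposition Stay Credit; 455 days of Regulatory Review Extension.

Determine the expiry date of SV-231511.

2006-11-27

Base term: filing date + 24 years → 9 April 2004.
Opposition Stay Credit: +507 days → 29 August 2005.
Regulatory Review Extension: +455 days → 27 November 2006.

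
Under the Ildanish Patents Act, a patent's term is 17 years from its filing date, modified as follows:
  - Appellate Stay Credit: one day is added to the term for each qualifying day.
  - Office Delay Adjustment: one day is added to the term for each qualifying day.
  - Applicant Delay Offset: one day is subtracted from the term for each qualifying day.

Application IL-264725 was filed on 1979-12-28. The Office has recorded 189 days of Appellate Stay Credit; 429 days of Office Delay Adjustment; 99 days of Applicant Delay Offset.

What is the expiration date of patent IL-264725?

Base term: filing date + 17 years → 28 December 1996.
Appellate Stay Credit: +189 days → 5 July 1997.
Office Delay Adjustment: +429 days → 7 September 1998.
Applicant Delay Offset: −99 days → 31 May 1998.

May 31, 1998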